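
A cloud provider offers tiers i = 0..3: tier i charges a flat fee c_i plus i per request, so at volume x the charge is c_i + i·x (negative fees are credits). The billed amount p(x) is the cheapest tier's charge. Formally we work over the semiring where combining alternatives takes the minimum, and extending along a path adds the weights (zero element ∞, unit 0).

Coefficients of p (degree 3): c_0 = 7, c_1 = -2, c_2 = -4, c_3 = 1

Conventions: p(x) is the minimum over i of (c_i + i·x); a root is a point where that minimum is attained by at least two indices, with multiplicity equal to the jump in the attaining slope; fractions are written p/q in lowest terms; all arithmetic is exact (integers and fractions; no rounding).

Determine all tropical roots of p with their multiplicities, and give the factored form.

hull edge (i=0, c=7) to (i=1, c=-2): slope -9, span 1
hull edge (i=1, c=-2) to (i=2, c=-4): slope -2, span 1
hull edge (i=2, c=-4) to (i=3, c=1): slope 5, span 1
Factored form: p(x) = 1 ⊗ (x ⊕ (-5)) ⊗ (x ⊕ 2) ⊗ (x ⊕ 9)
Answer: roots = -5 (mult 1), 2 (mult 1), 9 (mult 1)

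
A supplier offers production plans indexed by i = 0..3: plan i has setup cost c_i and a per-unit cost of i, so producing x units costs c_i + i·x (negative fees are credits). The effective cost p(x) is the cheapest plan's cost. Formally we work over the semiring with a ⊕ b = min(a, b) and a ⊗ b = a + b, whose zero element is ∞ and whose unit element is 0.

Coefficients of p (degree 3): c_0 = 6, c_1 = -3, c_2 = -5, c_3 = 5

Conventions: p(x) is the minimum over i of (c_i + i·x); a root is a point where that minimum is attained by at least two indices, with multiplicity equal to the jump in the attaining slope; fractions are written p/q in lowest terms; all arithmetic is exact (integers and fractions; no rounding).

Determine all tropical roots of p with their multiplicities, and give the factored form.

hull edge (i=0, c=6) to (i=1, c=-3): slope -9, span 1
hull edge (i=1, c=-3) to (i=2, c=-5): slope -2, span 1
hull edge (i=2, c=-5) to (i=3, c=5): slope 10, span 1
Factored form: p(x) = 5 ⊗ (x ⊕ (-10)) ⊗ (x ⊕ 2) ⊗ (x ⊕ 9)
Answer: roots = -10 (mult 1), 2 (mult 1), 9 (mult 1)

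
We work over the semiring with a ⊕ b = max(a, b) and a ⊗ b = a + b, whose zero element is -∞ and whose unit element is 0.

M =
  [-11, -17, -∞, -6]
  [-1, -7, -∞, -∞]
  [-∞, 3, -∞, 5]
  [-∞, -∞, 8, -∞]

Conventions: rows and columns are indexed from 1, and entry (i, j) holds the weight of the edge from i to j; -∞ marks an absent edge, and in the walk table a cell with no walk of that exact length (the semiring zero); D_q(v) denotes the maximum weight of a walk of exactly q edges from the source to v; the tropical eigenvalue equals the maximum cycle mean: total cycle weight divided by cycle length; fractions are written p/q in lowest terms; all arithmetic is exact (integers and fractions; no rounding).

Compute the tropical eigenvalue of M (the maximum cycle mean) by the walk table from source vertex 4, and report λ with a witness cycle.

q=0: [-∞, -∞, -∞, 0]
q=1: [-∞, -∞, 8, -∞]
q=2: [-∞, 11, -∞, 13]
q=3: [10, 4, 21, -∞]
q=4: [3, 24, -∞, 26]
Optimal cycle mean attained by: cycle 3->4->3, total 5 + 8, length 2.
Answer: λ = 13/2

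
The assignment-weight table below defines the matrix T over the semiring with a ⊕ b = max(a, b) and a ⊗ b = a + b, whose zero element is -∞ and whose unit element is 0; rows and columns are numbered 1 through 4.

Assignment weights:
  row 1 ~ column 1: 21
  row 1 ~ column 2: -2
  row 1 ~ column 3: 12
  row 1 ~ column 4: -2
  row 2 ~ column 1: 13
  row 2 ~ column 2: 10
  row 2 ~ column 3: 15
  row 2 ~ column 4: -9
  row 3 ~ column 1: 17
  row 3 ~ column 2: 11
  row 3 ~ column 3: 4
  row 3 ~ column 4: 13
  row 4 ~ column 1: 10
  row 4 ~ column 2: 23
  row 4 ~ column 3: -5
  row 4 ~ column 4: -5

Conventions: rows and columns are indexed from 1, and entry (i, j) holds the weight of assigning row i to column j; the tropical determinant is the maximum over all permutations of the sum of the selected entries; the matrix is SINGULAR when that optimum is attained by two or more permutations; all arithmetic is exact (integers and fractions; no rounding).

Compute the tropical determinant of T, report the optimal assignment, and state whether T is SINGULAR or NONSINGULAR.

σ = (1, 2, 3, 4): 21 + 10 + 4 + (-5) = 30
σ = (1, 2, 4, 3): 21 + 10 + 13 + (-5) = 39
σ = (1, 3, 2, 4): 21 + 15 + 11 + (-5) = 42
σ = (1, 3, 4, 2): 21 + 15 + 13 + 23 = 72
σ = (1, 4, 2, 3): 21 + (-9) + 11 + (-5) = 18
σ = (1, 4, 3, 2): 21 + (-9) + 4 + 23 = 39
σ = (2, 1, 3, 4): (-2) + 13 + 4 + (-5) = 10
σ = (2, 1, 4, 3): (-2) + 13 + 13 + (-5) = 19
σ = (2, 3, 1, 4): (-2) + 15 + 17 + (-5) = 25
σ = (2, 3, 4, 1): (-2) + 15 + 13 + 10 = 36
σ = (2, 4, 1, 3): (-2) + (-9) + 17 + (-5) = 1
σ = (2, 4, 3, 1): (-2) + (-9) + 4 + 10 = 3
σ = (3, 1, 2, 4): 12 + 13 + 11 + (-5) = 31
σ = (3, 1, 4, 2): 12 + 13 + 13 + 23 = 61
σ = (3, 2, 1, 4): 12 + 10 + 17 + (-5) = 34
σ = (3, 2, 4, 1): 12 + 10 + 13 + 10 = 45
σ = (3, 4, 1, 2): 12 + (-9) + 17 + 23 = 43
σ = (3, 4, 2, 1): 12 + (-9) + 11 + 10 = 24
σ = (4, 1, 2, 3): (-2) + 13 + 11 + (-5) = 17
σ = (4, 1, 3, 2): (-2) + 13 + 4 + 23 = 38
σ = (4, 2, 1, 3): (-2) + 10 + 17 + (-5) = 20
σ = (4, 2, 3, 1): (-2) + 10 + 4 + 10 = 22
σ = (4, 3, 1, 2): (-2) + 15 + 17 + 23 = 53
σ = (4, 3, 2, 1): (-2) + 15 + 11 + 10 = 34
Optimal value attained by: σ = (1, 3, 4, 2).
Answer: det⊕(T) = 72; verdict: NONSINGULAR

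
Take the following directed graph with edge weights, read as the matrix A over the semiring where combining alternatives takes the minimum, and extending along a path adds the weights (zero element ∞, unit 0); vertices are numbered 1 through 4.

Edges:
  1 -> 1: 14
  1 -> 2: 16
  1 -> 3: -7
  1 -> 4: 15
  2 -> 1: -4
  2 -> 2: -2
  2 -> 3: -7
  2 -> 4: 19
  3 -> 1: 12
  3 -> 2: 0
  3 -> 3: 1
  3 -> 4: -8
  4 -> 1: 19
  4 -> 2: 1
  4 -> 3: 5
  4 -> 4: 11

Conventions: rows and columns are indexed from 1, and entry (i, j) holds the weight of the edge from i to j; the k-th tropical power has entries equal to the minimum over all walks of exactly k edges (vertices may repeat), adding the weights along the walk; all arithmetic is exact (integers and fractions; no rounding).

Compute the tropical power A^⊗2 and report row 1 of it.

A^⊗2:
  [5, -7, -6, -15]
  [-6, -7, -11, -15]
  [-4, -7, -7, -7]
  [-3, -1, -6, -3]
Answer: row 1 of A^⊗2 = [5, -7, -6, -15]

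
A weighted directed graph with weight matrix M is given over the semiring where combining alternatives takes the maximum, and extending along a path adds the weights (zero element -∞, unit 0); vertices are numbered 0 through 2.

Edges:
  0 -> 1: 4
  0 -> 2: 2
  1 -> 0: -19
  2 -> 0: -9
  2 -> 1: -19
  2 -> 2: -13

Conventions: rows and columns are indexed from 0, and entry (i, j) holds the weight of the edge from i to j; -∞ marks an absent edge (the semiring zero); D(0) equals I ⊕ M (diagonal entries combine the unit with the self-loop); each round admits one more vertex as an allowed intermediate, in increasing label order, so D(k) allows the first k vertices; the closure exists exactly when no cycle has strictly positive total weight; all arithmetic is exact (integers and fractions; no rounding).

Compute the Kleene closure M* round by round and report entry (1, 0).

D(0):
  [0, 4, 2]
  [-19, 0, -∞]
  [-9, -19, 0]
D(1):
  [0, 4, 2]
  [-19, 0, -17]
  [-9, -5, 0]
D(2):
  [0, 4, 2]
  [-19, 0, -17]
  [-9, -5, 0]
D(3):
  [0, 4, 2]
  [-19, 0, -17]
  [-9, -5, 0]
Answer: M*[1][0] = -19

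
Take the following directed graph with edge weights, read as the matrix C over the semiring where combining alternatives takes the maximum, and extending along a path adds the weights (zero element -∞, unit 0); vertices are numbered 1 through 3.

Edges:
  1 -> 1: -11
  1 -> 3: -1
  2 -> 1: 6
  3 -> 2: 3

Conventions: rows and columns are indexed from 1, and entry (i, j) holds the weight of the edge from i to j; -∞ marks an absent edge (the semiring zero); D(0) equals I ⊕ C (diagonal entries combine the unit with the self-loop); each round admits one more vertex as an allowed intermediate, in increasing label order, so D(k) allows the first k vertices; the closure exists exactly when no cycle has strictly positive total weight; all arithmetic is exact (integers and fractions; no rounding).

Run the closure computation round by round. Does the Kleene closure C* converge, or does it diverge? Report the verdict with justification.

D(0):
  [0, -∞, -1]
  [6, 0, -∞]
  [-∞, 3, 0]
D(1):
  [0, -∞, -1]
  [6, 0, 5]
  [-∞, 3, 0]
Detection: at round 2, diagonal entry (3, 3) turns strictly positive.
Key observation: the cycle 3->2->1->3 has total weight 3 + 6 + (-1), which is strictly positive.
Answer: DIVERGES — positive cycle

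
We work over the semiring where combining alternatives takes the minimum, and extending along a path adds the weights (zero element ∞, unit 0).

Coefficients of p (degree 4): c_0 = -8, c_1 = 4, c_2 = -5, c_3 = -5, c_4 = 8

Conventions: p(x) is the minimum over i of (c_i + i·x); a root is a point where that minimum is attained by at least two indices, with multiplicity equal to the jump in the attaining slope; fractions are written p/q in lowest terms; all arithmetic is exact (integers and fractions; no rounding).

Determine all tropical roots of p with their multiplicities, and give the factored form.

hull edge (i=0, c=-8) to (i=3, c=-5): slope 1, span 3
hull edge (i=3, c=-5) to (i=4, c=8): slope 13, span 1
Factored form: p(x) = 8 ⊗ (x ⊕ (-13)) ⊗ (x ⊕ (-1)) ⊗ (x ⊕ (-1)) ⊗ (x ⊕ (-1))
Answer: roots = -13 (mult 1), -1 (mult 3)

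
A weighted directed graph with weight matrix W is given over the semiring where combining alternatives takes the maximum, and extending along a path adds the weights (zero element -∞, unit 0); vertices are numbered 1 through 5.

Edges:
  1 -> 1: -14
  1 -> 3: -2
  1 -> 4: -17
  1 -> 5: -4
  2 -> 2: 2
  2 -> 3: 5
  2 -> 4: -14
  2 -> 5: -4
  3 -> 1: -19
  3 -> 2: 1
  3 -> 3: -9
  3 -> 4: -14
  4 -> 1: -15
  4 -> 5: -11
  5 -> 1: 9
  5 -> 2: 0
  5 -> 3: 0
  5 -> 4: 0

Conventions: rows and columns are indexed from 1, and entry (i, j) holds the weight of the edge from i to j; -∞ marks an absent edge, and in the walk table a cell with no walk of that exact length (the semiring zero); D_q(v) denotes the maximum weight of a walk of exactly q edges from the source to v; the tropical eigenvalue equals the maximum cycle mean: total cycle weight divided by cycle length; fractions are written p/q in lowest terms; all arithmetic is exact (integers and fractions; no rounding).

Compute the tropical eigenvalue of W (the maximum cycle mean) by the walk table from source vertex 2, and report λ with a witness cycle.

q=0: [-∞, 0, -∞, -∞, -∞]
q=1: [-∞, 2, 5, -14, -4]
q=2: [5, 6, 7, -4, -2]
q=3: [7, 8, 11, -2, 2]
q=4: [11, 12, 13, 2, 4]
q=5: [13, 14, 17, 4, 8]
Optimal cycle mean attained by: cycle 2->3->2, total 5 + 1, length 2.
Answer: λ = 3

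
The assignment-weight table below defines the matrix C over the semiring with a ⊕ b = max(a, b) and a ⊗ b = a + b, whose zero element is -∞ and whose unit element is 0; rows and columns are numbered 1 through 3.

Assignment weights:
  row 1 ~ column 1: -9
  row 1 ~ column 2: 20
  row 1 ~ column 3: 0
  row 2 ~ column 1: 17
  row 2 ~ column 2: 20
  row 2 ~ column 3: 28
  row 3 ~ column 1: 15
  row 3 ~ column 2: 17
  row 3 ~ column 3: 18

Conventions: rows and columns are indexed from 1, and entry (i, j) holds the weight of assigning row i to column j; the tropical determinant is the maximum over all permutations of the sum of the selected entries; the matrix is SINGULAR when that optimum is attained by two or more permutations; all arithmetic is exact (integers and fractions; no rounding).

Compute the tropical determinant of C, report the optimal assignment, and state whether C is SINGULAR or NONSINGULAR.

σ = (1, 2, 3): (-9) + 20 + 18 = 29
σ = (1, 3, 2): (-9) + 28 + 17 = 36
σ = (2, 1, 3): 20 + 17 + 18 = 55
σ = (2, 3, 1): 20 + 28 + 15 = 63
σ = (3, 1, 2): 0 + 17 + 17 = 34
σ = (3, 2, 1): 0 + 20 + 15 = 35
Optimal value attained by: σ = (2, 3, 1).
Answer: det⊕(C) = 63; verdict: NONSINGULAR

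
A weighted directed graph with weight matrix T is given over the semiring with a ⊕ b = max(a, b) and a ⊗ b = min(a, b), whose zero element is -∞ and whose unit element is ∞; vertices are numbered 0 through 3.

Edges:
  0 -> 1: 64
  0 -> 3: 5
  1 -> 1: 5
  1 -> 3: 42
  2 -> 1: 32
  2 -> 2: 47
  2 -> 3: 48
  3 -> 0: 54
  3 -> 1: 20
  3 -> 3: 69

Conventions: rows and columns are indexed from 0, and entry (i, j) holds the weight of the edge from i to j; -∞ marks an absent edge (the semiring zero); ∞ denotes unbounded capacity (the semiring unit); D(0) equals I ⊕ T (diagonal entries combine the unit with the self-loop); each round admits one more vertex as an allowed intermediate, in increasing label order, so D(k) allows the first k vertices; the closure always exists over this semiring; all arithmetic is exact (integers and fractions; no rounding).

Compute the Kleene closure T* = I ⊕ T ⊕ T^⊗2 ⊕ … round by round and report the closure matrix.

D(0):
  [∞, 64, -∞, 5]
  [-∞, ∞, -∞, 42]
  [-∞, 32, ∞, 48]
  [54, 20, -∞, ∞]
D(1):
  [∞, 64, -∞, 5]
  [-∞, ∞, -∞, 42]
  [-∞, 32, ∞, 48]
  [54, 54, -∞, ∞]
D(2):
  [∞, 64, -∞, 42]
  [-∞, ∞, -∞, 42]
  [-∞, 32, ∞, 48]
  [54, 54, -∞, ∞]
D(3):
  [∞, 64, -∞, 42]
  [-∞, ∞, -∞, 42]
  [-∞, 32, ∞, 48]
  [54, 54, -∞, ∞]
D(4):
  [∞, 64, -∞, 42]
  [42, ∞, -∞, 42]
  [48, 48, ∞, 48]
  [54, 54, -∞, ∞]
Answer: T* = [[∞, 64, -∞, 42], [42, ∞, -∞, 42], [48, 48, ∞, 48], [54, 54, -∞, ∞]]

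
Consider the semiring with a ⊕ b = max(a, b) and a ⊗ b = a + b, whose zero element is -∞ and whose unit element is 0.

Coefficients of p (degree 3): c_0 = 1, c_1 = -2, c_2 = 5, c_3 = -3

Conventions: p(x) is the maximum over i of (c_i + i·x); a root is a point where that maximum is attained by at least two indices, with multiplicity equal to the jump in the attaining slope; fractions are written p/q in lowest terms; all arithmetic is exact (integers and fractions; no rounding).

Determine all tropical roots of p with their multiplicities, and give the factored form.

hull edge (i=0, c=1) to (i=2, c=5): slope 2, span 2
hull edge (i=2, c=5) to (i=3, c=-3): slope -8, span 1
Factored form: p(x) = -3 ⊗ (x ⊕ (-2)) ⊗ (x ⊕ (-2)) ⊗ (x ⊕ 8)
Answer: roots = -2 (mult 2), 8 (mult 1)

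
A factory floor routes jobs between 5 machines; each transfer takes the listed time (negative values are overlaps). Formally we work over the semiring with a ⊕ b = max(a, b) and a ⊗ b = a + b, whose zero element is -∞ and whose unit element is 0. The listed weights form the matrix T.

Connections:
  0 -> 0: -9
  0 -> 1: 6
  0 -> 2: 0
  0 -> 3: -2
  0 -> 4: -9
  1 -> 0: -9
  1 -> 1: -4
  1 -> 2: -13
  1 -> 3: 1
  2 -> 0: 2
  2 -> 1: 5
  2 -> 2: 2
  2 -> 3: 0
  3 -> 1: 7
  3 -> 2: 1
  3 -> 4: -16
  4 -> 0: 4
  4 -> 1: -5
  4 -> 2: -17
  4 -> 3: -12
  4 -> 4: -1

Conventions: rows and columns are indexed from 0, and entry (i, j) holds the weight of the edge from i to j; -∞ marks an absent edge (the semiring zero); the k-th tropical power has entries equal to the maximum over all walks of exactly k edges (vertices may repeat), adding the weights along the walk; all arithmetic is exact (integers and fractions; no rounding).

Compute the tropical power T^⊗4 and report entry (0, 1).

T^⊗2:
  [2, 5, 2, 7, -10]
  [-11, 8, 2, -3, -15]
  [4, 8, 4, 6, -7]
  [3, 6, 3, 8, -17]
  [3, 10, 4, 2, -2]
T^⊗3:
  [4, 14, 8, 6, -7]
  [4, 7, 4, 9, -16]
  [6, 13, 7, 9, -5]
  [5, 15, 9, 7, -6]
  [6, 9, 6, 11, -3]
T^⊗4:
  [10, 13, 10, 15, -5]
  [6, 16, 10, 8, -5]
  [9, 16, 10, 14, -3]
  [11, 14, 11, 16, -4]
  [8, 18, 12, 10, -3]
Key observation: the optimum is the walk 0->1->3->2->1, with weight 6 + 1 + 1 + 5 = 13.
Optimal value attained by: walk 0->1->3->2->1.
Answer: (T^⊗4)[0][1] = 13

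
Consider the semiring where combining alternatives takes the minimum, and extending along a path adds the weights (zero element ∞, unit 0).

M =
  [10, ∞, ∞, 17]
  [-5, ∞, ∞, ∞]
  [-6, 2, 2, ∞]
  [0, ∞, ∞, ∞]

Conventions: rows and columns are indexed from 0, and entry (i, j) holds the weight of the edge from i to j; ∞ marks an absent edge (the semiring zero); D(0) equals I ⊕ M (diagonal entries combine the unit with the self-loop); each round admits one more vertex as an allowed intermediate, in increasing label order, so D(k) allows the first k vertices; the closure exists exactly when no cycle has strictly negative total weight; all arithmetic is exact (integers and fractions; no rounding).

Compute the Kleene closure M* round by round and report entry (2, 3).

D(0):
  [0, ∞, ∞, 17]
  [-5, 0, ∞, ∞]
  [-6, 2, 0, ∞]
  [0, ∞, ∞, 0]
D(1):
  [0, ∞, ∞, 17]
  [-5, 0, ∞, 12]
  [-6, 2, 0, 11]
  [0, ∞, ∞, 0]
D(2):
  [0, ∞, ∞, 17]
  [-5, 0, ∞, 12]
  [-6, 2, 0, 11]
  [0, ∞, ∞, 0]
D(3):
  [0, ∞, ∞, 17]
  [-5, 0, ∞, 12]
  [-6, 2, 0, 11]
  [0, ∞, ∞, 0]
D(4):
  [0, ∞, ∞, 17]
  [-5, 0, ∞, 12]
  [-6, 2, 0, 11]
  [0, ∞, ∞, 0]
Answer: M*[2][3] = 11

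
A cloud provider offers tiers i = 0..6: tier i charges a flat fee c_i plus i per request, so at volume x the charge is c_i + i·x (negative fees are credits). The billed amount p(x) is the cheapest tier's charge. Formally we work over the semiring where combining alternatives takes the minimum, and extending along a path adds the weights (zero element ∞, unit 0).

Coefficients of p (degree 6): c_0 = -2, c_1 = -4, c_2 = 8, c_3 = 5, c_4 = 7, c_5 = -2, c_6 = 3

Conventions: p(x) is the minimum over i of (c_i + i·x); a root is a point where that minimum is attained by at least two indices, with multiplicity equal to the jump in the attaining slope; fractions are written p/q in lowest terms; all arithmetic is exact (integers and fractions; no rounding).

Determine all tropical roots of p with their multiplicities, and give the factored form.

hull edge (i=0, c=-2) to (i=1, c=-4): slope -2, span 1
hull edge (i=1, c=-4) to (i=5, c=-2): slope 1/2, span 4
hull edge (i=5, c=-2) to (i=6, c=3): slope 5, span 1
Factored form: p(x) = 3 ⊗ (x ⊕ (-5)) ⊗ (x ⊕ (-1/2)) ⊗ (x ⊕ (-1/2)) ⊗ (x ⊕ (-1/2)) ⊗ (x ⊕ (-1/2)) ⊗ (x ⊕ 2)
Answer: roots = -5 (mult 1), -1/2 (mult 4), 2 (mult 1)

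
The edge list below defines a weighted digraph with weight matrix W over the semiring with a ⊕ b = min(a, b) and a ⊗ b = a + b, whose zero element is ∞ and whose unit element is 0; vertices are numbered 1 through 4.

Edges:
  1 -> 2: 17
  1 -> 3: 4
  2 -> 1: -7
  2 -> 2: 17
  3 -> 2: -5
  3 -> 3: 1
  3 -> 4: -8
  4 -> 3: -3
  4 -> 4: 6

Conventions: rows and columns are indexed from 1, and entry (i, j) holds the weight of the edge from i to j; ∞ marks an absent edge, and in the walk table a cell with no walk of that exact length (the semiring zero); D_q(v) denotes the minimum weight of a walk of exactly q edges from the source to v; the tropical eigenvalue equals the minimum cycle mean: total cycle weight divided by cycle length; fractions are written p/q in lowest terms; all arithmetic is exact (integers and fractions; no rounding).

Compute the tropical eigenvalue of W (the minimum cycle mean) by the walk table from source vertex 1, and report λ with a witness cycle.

q=0: [0, ∞, ∞, ∞]
q=1: [∞, 17, 4, ∞]
q=2: [10, -1, 5, -4]
q=3: [-8, 0, -7, -3]
q=4: [-7, -12, -6, -15]
Optimal cycle mean attained by: cycle 3->4->3, total (-8) + (-3), length 2.
Answer: λ = -11/2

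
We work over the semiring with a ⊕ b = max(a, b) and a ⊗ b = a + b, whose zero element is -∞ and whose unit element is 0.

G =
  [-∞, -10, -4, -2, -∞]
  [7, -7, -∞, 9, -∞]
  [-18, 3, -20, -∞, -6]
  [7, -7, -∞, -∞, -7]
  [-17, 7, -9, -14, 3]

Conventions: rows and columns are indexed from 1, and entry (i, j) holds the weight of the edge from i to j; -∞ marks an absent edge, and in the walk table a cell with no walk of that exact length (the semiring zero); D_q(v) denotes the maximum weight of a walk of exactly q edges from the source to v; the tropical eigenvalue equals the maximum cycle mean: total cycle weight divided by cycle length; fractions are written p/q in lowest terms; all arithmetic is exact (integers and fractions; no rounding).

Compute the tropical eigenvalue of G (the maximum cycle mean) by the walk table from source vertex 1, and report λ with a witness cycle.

q=0: [0, -∞, -∞, -∞, -∞]
q=1: [-∞, -10, -4, -2, -∞]
q=2: [5, -1, -24, -1, -9]
q=3: [6, -2, 1, 8, -6]
q=4: [15, 4, 2, 7, 1]
q=5: [14, 8, 11, 13, 4]
Optimal cycle mean attained by: cycle 1->3->2->4->1, total (-4) + 3 + 9 + 7, length 4.
Answer: λ = 15/4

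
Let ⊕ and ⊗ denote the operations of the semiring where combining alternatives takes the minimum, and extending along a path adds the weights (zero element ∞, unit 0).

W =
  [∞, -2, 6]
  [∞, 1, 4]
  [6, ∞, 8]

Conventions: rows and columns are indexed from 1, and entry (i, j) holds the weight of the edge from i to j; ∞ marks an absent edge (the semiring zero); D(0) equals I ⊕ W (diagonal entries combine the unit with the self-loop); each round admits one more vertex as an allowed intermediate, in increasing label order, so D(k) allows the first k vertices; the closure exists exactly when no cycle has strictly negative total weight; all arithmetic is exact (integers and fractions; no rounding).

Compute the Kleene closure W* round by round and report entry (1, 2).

D(0):
  [0, -2, 6]
  [∞, 0, 4]
  [6, ∞, 0]
D(1):
  [0, -2, 6]
  [∞, 0, 4]
  [6, 4, 0]
D(2):
  [0, -2, 2]
  [∞, 0, 4]
  [6, 4, 0]
D(3):
  [0, -2, 2]
  [10, 0, 4]
  [6, 4, 0]
Answer: W*[1][2] = -2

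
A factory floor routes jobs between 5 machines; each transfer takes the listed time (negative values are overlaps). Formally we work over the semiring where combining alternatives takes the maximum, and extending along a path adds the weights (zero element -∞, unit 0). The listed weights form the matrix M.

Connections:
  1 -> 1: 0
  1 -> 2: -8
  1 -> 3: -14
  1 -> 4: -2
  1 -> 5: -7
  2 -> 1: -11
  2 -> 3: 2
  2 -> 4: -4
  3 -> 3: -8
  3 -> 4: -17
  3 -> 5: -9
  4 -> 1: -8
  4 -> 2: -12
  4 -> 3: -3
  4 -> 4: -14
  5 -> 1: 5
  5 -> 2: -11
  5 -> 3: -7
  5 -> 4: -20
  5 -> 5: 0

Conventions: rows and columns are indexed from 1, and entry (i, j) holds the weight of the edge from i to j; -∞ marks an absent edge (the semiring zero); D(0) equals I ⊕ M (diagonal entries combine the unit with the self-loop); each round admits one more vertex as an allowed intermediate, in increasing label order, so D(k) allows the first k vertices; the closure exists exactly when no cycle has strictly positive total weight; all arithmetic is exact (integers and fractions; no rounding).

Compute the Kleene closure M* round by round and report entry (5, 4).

D(0):
  [0, -8, -14, -2, -7]
  [-11, 0, 2, -4, -∞]
  [-∞, -∞, 0, -17, -9]
  [-8, -12, -3, 0, -∞]
  [5, -11, -7, -20, 0]
D(1):
  [0, -8, -14, -2, -7]
  [-11, 0, 2, -4, -18]
  [-∞, -∞, 0, -17, -9]
  [-8, -12, -3, 0, -15]
  [5, -3, -7, 3, 0]
D(2):
  [0, -8, -6, -2, -7]
  [-11, 0, 2, -4, -18]
  [-∞, -∞, 0, -17, -9]
  [-8, -12, -3, 0, -15]
  [5, -3, -1, 3, 0]
D(3):
  [0, -8, -6, -2, -7]
  [-11, 0, 2, -4, -7]
  [-∞, -∞, 0, -17, -9]
  [-8, -12, -3, 0, -12]
  [5, -3, -1, 3, 0]
D(4):
  [0, -8, -5, -2, -7]
  [-11, 0, 2, -4, -7]
  [-25, -29, 0, -17, -9]
  [-8, -12, -3, 0, -12]
  [5, -3, 0, 3, 0]
D(5):
  [0, -8, -5, -2, -7]
  [-2, 0, 2, -4, -7]
  [-4, -12, 0, -6, -9]
  [-7, -12, -3, 0, -12]
  [5, -3, 0, 3, 0]
Answer: M*[5][4] = 3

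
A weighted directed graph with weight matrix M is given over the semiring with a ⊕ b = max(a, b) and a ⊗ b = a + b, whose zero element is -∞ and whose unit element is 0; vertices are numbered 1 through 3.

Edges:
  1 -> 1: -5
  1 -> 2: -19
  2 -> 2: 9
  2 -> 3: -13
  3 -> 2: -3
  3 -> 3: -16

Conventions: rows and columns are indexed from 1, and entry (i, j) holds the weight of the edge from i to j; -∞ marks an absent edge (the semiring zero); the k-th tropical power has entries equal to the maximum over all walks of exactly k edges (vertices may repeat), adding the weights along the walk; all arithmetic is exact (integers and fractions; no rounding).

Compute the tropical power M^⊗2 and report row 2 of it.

M^⊗2:
  [-10, -10, -32]
  [-∞, 18, -4]
  [-∞, 6, -16]
Answer: row 2 of M^⊗2 = [-∞, 18, -4]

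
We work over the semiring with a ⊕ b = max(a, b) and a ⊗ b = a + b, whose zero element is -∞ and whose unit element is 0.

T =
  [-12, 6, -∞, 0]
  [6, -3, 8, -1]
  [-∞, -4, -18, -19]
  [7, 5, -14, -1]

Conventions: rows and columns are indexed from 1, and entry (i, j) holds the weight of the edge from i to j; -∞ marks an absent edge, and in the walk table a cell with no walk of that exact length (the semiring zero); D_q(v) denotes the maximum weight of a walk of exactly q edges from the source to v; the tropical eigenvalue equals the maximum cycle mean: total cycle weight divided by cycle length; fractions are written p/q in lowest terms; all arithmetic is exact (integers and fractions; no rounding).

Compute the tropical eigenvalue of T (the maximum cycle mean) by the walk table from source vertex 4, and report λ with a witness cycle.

q=0: [-∞, -∞, -∞, 0]
q=1: [7, 5, -14, -1]
q=2: [11, 13, 13, 7]
q=3: [19, 17, 21, 12]
q=4: [23, 25, 25, 19]
Optimal cycle mean attained by: cycle 1->2->1, total 6 + 6, length 2.
Answer: λ = 6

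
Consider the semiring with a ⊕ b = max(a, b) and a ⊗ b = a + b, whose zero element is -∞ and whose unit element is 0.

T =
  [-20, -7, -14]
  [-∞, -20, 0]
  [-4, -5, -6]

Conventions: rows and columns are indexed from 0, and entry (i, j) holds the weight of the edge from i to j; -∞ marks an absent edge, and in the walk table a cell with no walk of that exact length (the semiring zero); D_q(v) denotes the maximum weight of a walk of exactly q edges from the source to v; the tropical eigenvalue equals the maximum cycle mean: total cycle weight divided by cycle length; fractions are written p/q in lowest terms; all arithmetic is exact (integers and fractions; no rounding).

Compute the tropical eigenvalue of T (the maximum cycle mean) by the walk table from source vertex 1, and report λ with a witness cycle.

q=0: [-∞, 0, -∞]
q=1: [-∞, -20, 0]
q=2: [-4, -5, -6]
q=3: [-10, -11, -5]
Optimal cycle mean attained by: cycle 1->2->1, total 0 + (-5), length 2.
Answer: λ = -5/2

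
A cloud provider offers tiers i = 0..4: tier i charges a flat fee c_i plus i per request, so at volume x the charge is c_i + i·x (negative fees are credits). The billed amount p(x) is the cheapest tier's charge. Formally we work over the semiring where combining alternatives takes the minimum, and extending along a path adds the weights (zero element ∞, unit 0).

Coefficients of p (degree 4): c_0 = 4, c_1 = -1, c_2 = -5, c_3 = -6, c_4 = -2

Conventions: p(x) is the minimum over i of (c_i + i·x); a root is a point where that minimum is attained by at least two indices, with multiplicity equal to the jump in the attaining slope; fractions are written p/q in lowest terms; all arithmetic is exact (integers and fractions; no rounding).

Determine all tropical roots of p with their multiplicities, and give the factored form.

hull edge (i=0, c=4) to (i=1, c=-1): slope -5, span 1
hull edge (i=1, c=-1) to (i=2, c=-5): slope -4, span 1
hull edge (i=2, c=-5) to (i=3, c=-6): slope -1, span 1
hull edge (i=3, c=-6) to (i=4, c=-2): slope 4, span 1
Factored form: p(x) = -2 ⊗ (x ⊕ (-4)) ⊗ (x ⊕ 1) ⊗ (x ⊕ 4) ⊗ (x ⊕ 5)
Answer: roots = -4 (mult 1), 1 (mult 1), 4 (mult 1), 5 (mult 1)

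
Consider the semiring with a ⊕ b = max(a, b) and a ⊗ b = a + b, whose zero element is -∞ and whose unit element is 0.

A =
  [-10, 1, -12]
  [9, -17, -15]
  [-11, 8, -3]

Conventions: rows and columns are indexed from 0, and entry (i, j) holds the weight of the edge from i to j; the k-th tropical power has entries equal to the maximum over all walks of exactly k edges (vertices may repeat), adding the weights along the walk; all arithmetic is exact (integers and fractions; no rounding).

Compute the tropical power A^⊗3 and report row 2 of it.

A^⊗2:
  [10, -4, -14]
  [-1, 10, -3]
  [17, 5, -6]
A^⊗3:
  [5, 11, -2]
  [19, 5, -5]
  [14, 18, 5]
Answer: row 2 of A^⊗3 = [14, 18, 5]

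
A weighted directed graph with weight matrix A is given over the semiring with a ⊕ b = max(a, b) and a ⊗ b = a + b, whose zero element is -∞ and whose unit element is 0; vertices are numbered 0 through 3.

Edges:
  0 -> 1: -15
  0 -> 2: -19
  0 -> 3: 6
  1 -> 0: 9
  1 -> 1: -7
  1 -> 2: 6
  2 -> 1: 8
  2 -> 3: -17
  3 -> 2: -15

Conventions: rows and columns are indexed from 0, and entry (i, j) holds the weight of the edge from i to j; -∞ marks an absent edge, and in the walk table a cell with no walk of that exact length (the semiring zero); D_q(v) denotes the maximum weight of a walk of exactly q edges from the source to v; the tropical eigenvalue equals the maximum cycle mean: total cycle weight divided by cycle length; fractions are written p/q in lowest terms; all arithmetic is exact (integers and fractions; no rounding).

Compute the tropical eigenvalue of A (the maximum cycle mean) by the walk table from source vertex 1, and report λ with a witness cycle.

q=0: [-∞, 0, -∞, -∞]
q=1: [9, -7, 6, -∞]
q=2: [2, 14, -1, 15]
q=3: [23, 7, 20, 8]
q=4: [16, 28, 13, 29]
Optimal cycle mean attained by: cycle 1->2->1, total 6 + 8, length 2.
Answer: λ = 7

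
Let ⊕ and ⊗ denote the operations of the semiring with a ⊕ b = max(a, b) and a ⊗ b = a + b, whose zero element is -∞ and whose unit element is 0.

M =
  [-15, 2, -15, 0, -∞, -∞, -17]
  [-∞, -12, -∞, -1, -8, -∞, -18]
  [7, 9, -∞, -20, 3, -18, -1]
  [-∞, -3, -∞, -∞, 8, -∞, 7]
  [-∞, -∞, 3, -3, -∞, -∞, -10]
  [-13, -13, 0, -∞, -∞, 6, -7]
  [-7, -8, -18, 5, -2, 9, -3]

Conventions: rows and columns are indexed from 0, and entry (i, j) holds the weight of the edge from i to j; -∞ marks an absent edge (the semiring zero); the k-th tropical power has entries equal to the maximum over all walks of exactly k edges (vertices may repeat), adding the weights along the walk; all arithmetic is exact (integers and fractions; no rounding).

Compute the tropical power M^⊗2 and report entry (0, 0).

M^⊗2:
  [-8, -3, -30, 1, 8, -8, 7]
  [-25, -4, -5, -11, 7, -9, 6]
  [-8, 9, 6, 8, 1, 8, -4]
  [0, -1, 11, 12, 5, 16, 4]
  [10, 12, -28, -5, 6, -1, 4]
  [7, 9, 6, -2, 3, 12, -1]
  [-4, 2, 9, 2, 13, 15, 12]
Key observation: the optimum is the walk 0->2->0, with weight (-15) + 7 = -8.
Optimal value attained by: walk 0->2->0.
Answer: (M^⊗2)[0][0] = -8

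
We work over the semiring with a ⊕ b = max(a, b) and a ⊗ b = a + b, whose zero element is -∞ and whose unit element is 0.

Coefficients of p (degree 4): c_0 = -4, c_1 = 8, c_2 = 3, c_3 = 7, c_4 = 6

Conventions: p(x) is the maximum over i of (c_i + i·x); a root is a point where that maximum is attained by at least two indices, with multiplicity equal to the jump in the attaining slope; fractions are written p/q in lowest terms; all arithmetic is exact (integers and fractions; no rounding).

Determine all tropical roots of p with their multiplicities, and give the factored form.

hull edge (i=0, c=-4) to (i=1, c=8): slope 12, span 1
hull edge (i=1, c=8) to (i=3, c=7): slope -1/2, span 2
hull edge (i=3, c=7) to (i=4, c=6): slope -1, span 1
Factored form: p(x) = 6 ⊗ (x ⊕ (-12)) ⊗ (x ⊕ 1/2) ⊗ (x ⊕ 1/2) ⊗ (x ⊕ 1)
Answer: roots = -12 (mult 1), 1/2 (mult 2), 1 (mult 1)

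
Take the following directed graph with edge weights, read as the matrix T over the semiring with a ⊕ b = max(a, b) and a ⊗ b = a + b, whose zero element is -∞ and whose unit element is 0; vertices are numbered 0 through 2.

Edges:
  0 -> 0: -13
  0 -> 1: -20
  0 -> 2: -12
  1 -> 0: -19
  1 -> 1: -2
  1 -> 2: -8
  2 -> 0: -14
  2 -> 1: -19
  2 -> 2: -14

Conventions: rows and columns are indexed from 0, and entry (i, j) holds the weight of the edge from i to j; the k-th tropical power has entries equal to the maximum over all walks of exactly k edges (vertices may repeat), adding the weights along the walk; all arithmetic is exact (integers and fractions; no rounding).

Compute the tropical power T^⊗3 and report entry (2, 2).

T^⊗2:
  [-26, -22, -25]
  [-21, -4, -10]
  [-27, -21, -26]
T^⊗3:
  [-39, -24, -30]
  [-23, -6, -12]
  [-40, -23, -29]
Key observation: the optimum is the walk 2->1->1->2, with weight (-19) + (-2) + (-8) = -29.
Optimal value attained by: walk 2->1->1->2.
Answer: (T^⊗3)[2][2] = -29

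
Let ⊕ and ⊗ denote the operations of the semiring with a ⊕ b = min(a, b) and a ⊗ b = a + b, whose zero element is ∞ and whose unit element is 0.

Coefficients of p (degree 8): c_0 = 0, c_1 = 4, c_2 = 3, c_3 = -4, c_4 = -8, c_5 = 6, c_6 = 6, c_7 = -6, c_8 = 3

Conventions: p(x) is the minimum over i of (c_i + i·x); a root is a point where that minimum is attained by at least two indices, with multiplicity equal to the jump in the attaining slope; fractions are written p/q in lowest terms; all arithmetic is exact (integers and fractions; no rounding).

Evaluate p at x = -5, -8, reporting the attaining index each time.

p(-5) = min(0+0·(-5)=0, 4+1·(-5)=-1, 3+2·(-5)=-7, -4+3·(-5)=-19, -8+4·(-5)=-28, 6+5·(-5)=-19, 6+6·(-5)=-24, -6+7·(-5)=-41, 3+8·(-5)=-37) = -41 (attained by i=7)
p(-8) = min(0+0·(-8)=0, 4+1·(-8)=-4, 3+2·(-8)=-13, -4+3·(-8)=-28, -8+4·(-8)=-40, 6+5·(-8)=-34, 6+6·(-8)=-42, -6+7·(-8)=-62, 3+8·(-8)=-61) = -62 (attained by i=7)
Answer: p(-5) = -41; p(-8) = -62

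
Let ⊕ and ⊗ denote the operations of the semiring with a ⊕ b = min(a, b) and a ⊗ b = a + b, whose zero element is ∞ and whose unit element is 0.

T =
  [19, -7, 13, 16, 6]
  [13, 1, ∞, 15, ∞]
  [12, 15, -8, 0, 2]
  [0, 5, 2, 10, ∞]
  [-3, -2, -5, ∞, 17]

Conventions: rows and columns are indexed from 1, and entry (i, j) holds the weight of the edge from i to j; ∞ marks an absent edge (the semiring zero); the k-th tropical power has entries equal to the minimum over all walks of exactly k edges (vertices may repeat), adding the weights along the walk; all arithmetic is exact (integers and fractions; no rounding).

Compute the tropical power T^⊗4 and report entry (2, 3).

T^⊗2:
  [3, -6, 1, 8, 15]
  [14, 2, 17, 16, 19]
  [-1, 0, -16, -8, -6]
  [10, -7, -6, 2, 4]
  [7, -10, -13, -5, -3]
T^⊗3:
  [7, -5, -7, 1, 3]
  [15, 3, 9, 17, 19]
  [-9, -8, -24, -16, -14]
  [1, -6, -14, -6, -4]
  [-6, -9, -21, -13, -11]
T^⊗4:
  [0, -4, -15, -7, -5]
  [16, 4, 1, 9, 11]
  [-17, -16, -32, -24, -22]
  [-7, -6, -22, -14, -12]
  [-14, -13, -29, -21, -19]
Key observation: the optimum is the walk 2->4->3->3->3, with weight 15 + 2 + (-8) + (-8) = 1.
Optimal value attained by: walk 2->4->3->3->3.
Answer: (T^⊗4)[2][3] = 1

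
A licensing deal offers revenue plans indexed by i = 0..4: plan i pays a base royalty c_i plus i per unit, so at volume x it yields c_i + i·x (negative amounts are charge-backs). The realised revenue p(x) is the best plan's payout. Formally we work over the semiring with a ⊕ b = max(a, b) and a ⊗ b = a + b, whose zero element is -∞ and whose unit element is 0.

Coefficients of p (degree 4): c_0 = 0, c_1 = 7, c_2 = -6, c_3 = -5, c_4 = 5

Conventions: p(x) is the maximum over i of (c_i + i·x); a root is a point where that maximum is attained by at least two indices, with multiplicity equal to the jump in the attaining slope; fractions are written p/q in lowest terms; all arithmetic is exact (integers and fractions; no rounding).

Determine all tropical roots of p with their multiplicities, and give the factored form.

hull edge (i=0, c=0) to (i=1, c=7): slope 7, span 1
hull edge (i=1, c=7) to (i=4, c=5): slope -2/3, span 3
Factored form: p(x) = 5 ⊗ (x ⊕ (-7)) ⊗ (x ⊕ 2/3) ⊗ (x ⊕ 2/3) ⊗ (x ⊕ 2/3)
Answer: roots = -7 (mult 1), 2/3 (mult 3)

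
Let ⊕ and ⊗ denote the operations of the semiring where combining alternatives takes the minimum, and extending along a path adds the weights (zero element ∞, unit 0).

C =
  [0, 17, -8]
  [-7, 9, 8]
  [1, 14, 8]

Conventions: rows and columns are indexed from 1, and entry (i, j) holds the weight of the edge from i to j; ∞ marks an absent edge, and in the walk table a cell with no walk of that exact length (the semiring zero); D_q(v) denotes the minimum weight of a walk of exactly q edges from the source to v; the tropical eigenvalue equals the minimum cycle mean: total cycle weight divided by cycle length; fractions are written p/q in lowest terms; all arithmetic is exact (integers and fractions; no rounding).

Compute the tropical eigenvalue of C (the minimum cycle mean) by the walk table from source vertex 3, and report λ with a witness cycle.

q=0: [∞, ∞, 0]
q=1: [1, 14, 8]
q=2: [1, 18, -7]
q=3: [-6, 7, -7]
Optimal cycle mean attained by: cycle 1->3->1, total (-8) + 1, length 2.
Answer: λ = -7/2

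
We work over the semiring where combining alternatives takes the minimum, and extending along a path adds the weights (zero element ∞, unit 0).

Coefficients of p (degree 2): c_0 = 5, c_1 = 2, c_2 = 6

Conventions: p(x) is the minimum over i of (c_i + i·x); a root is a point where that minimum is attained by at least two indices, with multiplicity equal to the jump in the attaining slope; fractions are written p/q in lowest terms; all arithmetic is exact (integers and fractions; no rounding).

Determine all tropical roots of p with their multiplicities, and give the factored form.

hull edge (i=0, c=5) to (i=1, c=2): slope -3, span 1
hull edge (i=1, c=2) to (i=2, c=6): slope 4, span 1
Factored form: p(x) = 6 ⊗ (x ⊕ (-4)) ⊗ (x ⊕ 3)
Answer: roots = -4 (mult 1), 3 (mult 1)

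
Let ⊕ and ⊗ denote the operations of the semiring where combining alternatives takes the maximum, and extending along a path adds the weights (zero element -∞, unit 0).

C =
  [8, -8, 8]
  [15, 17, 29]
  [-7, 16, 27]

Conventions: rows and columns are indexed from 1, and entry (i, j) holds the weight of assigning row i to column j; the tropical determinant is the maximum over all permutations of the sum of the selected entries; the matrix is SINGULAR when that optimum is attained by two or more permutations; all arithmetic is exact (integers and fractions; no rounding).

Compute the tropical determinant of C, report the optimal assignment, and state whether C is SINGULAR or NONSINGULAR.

σ = (1, 2, 3): 8 + 17 + 27 = 52
σ = (1, 3, 2): 8 + 29 + 16 = 53
σ = (2, 1, 3): (-8) + 15 + 27 = 34
σ = (2, 3, 1): (-8) + 29 + (-7) = 14
σ = (3, 1, 2): 8 + 15 + 16 = 39
σ = (3, 2, 1): 8 + 17 + (-7) = 18
Optimal value attained by: σ = (1, 3, 2).
Answer: det⊕(C) = 53; verdict: NONSINGULAR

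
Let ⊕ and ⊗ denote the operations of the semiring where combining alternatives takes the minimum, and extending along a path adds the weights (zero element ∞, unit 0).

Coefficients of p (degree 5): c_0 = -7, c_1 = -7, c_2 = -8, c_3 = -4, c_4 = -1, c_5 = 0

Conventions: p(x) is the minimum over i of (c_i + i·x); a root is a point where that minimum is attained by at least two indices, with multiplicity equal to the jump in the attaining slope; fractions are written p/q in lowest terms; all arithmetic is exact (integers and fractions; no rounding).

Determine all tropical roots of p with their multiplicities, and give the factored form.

hull edge (i=0, c=-7) to (i=2, c=-8): slope -1/2, span 2
hull edge (i=2, c=-8) to (i=5, c=0): slope 8/3, span 3
Factored form: p(x) = 0 ⊗ (x ⊕ (-8/3)) ⊗ (x ⊕ (-8/3)) ⊗ (x ⊕ (-8/3)) ⊗ (x ⊕ 1/2) ⊗ (x ⊕ 1/2)
Answer: roots = -8/3 (mult 3), 1/2 (mult 2)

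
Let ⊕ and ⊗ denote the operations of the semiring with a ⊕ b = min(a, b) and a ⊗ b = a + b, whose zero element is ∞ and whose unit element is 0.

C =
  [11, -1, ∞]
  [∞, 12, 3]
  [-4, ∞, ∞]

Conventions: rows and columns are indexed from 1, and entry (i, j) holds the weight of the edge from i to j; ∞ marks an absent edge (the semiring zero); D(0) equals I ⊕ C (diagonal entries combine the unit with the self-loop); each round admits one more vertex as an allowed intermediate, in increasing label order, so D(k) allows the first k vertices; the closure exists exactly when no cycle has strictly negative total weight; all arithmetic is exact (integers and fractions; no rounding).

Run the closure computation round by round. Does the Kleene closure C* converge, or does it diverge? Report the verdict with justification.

D(0):
  [0, -1, ∞]
  [∞, 0, 3]
  [-4, ∞, 0]
D(1):
  [0, -1, ∞]
  [∞, 0, 3]
  [-4, -5, 0]
Detection: at round 2, diagonal entry (3, 3) turns strictly negative.
Key observation: the cycle 3->1->2->3 has total weight (-4) + (-1) + 3, which is strictly negative.
Answer: DIVERGES — negative cycle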